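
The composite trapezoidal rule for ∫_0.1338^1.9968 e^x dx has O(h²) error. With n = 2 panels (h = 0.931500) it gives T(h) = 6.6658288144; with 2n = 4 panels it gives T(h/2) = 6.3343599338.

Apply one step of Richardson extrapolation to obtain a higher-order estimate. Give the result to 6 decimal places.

With r = 2 the leading error scales as h^2, so the weight is 2^2 = 4.
4×6.3343599338 − 6.6658288144 = 18.6716109208
Divide by 2^2 − 1 = 3.
18.6716109208 ÷ 3 = 6.2238703069

6.223870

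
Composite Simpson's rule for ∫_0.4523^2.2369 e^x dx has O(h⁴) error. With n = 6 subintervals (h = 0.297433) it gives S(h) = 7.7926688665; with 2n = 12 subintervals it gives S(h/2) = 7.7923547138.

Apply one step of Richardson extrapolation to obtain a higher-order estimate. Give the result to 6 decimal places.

7.792334

Order 4 gives 2^r = 16 and 2^r − 1 = 15.
A(h/2) − A(h) = 7.7923547138 − 7.7926688665 = -0.0003141527
Divide by 2^4 − 1 = 15: (-0.0003141527)/15 = -0.0000209435
R = 7.7923547138 − 0.0000209435 = 7.7923337703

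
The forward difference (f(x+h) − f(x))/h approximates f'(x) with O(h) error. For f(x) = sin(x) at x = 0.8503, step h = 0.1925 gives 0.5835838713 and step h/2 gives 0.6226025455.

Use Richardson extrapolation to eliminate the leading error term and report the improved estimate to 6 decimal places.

0.661621

The method has order 1: 2^1 = 2.
2*0.6226025455 = 1.2452050910; subtract 0.5835838713 → 0.6616212197
0.6616212197 ÷ 1 = 0.6616212197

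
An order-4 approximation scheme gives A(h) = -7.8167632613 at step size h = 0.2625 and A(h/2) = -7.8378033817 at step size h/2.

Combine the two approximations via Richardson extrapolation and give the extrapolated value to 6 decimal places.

r = 4, so 2^r = 16.
2^4 × A(h/2) = -125.4048541072; minus A(h) gives -117.5880908459.
Extrapolated: (-117.5880908459) / 15 = -7.8392060564

-7.839206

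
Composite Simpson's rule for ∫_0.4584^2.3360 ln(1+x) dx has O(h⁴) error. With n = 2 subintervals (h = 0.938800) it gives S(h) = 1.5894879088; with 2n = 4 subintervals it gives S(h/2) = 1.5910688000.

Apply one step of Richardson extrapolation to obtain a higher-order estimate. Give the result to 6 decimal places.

1.591174

Order 4 gives 2^r = 16 and 2^r − 1 = 15.
2^4 × A(h/2) = 25.4571008000; minus A(h) gives 23.8676128912.
Divide by 2^4 − 1 = 15.
So the Richardson estimate is 1.5911741927.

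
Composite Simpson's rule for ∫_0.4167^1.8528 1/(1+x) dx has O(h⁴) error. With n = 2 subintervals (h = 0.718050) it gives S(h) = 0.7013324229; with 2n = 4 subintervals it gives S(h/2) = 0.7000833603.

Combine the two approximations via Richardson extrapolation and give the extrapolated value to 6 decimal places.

Leading term ∝ h^4; use weight 16 = 2^4.
2^4 × A(h/2) = 11.2013337648; minus A(h) gives 10.5000013419.
10.5000013419 ÷ 15 = 0.7000000895
Correction |R − A(h/2)| = 8.327e-05; gap |A(h/2) − A(h)| = 1.249e-03.

0.700000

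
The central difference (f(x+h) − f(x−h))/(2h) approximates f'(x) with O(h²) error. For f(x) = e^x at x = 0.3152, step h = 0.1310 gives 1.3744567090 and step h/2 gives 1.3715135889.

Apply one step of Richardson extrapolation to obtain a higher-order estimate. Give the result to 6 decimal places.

1.370533

Error is O(h^2); halving h shrinks it by 2^2 = 4.
A(h/2) − A(h) = 1.3715135889 − 1.3744567090 = -0.0029431201
Divide by 2^2 − 1 = 3: (-0.0029431201)/3 = -0.0009810400
R = 1.3715135889 − 0.0009810400 = 1.3705325489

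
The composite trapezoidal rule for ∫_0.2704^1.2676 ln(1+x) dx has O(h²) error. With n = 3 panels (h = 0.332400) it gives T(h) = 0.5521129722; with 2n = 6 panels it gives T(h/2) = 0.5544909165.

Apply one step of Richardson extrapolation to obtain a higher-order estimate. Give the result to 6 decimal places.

Error is O(h^2); halving h shrinks it by 2^2 = 4.
4 × 0.5544909165 − 0.5521129722 = 1.6658506938
Extrapolated: 1.6658506938 / 3 = 0.5552835646
Gap between inputs: 2.378e-03; correction applied: +0.0007926481.

0.555284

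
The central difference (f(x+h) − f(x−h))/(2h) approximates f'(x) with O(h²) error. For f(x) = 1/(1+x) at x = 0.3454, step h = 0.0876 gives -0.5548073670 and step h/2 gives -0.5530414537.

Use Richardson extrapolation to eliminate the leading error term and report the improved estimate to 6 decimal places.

-0.552453

Error is O(h^2); halving h shrinks it by 2^2 = 4.
Numerator 4 × A(h/2) − A(h) = 4 × (-0.5530414537) − (-0.5548073670) = -1.6573584478
Denominator 4 − 1 = 3.
So the Richardson estimate is -0.5524528159.
Shift from A(h/2): +0.0005886378.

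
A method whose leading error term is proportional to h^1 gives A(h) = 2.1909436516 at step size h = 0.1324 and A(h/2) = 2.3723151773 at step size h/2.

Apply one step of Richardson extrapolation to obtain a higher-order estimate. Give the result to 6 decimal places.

With r = 1 the leading error scales as h^1, so the weight is 2^1 = 2.
Difference of the inputs: 2.3723151773 − 2.1909436516 = 0.1813715257
Correction (A(h/2) − A(h))/(2 − 1) = 0.1813715257/1 = 0.1813715257
R = 2.3723151773 + 0.1813715257 = 2.5536867030

2.553687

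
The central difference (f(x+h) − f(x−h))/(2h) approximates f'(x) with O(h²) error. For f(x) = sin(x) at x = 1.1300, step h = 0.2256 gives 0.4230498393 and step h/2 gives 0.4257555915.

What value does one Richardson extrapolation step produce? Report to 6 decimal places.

The method has order 2: 2^2 = 4.
Weighted: 1.7030223660 − 0.4230498393 = 1.2799725267
(4·0.4257555915 − 0.4230498393)/(4 − 1) = 0.4266575089
Shift from A(h/2): +0.0009019174.

0.426658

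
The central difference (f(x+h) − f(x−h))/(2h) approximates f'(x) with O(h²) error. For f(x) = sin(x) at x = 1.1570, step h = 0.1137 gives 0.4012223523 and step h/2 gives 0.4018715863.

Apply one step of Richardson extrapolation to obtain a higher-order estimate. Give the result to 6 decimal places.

0.402088

Leading term ∝ h^2; use weight 4 = 2^2.
4×0.4018715863 − 0.4012223523 = 1.2062639929
R = 1.2062639929/3 = 0.4020879976
Gap between inputs: 6.492e-04; correction applied: +0.0002164113.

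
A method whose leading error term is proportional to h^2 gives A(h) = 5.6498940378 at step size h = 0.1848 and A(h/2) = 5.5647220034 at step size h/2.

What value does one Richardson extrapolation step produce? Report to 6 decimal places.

5.536331

With r = 2 the leading error scales as h^2, so the weight is 2^2 = 4.
Weighted: 22.2588880136 − 5.6498940378 = 16.6089939758
Extrapolated: 16.6089939758 / 3 = 5.5363313253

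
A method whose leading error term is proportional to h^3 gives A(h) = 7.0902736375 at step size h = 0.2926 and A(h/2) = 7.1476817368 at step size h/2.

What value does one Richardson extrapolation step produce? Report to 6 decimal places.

With r = 3 the leading error scales as h^3, so the weight is 2^3 = 8.
Weighted: 57.1814538944 − 7.0902736375 = 50.0911802569
R = 50.0911802569/7 = 7.1558828938
Correction |R − A(h/2)| = 8.201e-03; gap |A(h/2) − A(h)| = 5.741e-02.

7.155883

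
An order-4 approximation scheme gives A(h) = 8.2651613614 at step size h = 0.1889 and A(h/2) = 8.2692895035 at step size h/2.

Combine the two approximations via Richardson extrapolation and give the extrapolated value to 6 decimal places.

8.269565

Leading term ∝ h^4; use weight 16 = 2^4.
Numerator 16*A(h/2) − A(h) = 16*8.2692895035 − 8.2651613614 = 124.0434706946
124.0434706946 ÷ 15 = 8.2695647130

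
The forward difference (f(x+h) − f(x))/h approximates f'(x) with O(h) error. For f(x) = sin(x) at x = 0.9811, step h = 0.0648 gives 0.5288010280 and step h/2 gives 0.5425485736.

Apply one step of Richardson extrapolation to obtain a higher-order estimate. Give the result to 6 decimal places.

Order 1 gives 2^r = 2 and 2^r − 1 = 1.
Difference of the inputs: 0.5425485736 − 0.5288010280 = 0.0137475456
Divide by 2^1 − 1 = 1: 0.0137475456/1 = 0.0137475456
R = A(h/2) + (A(h/2) − A(h))/1 = 0.5425485736 + 0.0137475456 = 0.5562961192

0.556296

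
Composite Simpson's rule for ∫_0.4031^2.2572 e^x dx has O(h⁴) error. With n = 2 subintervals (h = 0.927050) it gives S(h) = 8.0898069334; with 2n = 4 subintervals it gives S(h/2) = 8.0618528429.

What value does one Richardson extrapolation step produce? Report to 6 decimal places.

8.059989

Leading term ∝ h^4; use weight 16 = 2^4.
2^4·A(h/2) = 128.9896454864; minus A(h) gives 120.8998385530.
Divide by 2^4 − 1 = 15.
(16·8.0618528429 − 8.0898069334)/(16 − 1) = 8.0599892369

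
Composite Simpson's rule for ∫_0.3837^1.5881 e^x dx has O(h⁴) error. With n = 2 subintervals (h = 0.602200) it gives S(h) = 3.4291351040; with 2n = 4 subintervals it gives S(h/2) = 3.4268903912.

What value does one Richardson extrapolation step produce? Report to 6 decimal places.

3.426741

With r = 4 the leading error scales as h^4, so the weight is 2^4 = 16.
Numerator 16·A(h/2) − A(h) = 16·3.4268903912 − 3.4291351040 = 51.4011111552
Divide by 2^4 − 1 = 15.
R = 51.4011111552/15 = 3.4267407437
Gap between inputs: 2.245e-03; correction applied: −0.0001496475.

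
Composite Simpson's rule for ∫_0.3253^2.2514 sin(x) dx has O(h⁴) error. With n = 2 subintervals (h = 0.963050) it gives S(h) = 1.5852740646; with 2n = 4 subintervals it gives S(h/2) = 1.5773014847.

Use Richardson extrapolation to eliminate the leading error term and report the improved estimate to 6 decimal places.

Leading term ∝ h^4; use weight 16 = 2^4.
A(h/2) − A(h) = 1.5773014847 − 1.5852740646 = -0.0079725799
Correction (A(h/2) − A(h))/(16 − 1) = (-0.0079725799)/15 = -0.0005315053
R = 1.5773014847 − 0.0005315053 = 1.5767699794

1.576770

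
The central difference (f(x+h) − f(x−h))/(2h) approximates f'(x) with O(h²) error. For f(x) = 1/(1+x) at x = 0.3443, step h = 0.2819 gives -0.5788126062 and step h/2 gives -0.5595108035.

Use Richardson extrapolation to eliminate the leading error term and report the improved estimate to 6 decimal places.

-0.553077

The method has order 2: 2^2 = 4.
4*(-0.5595108035) − (-0.5788126062) = -1.6592306078
(4*(-0.5595108035) − (-0.5788126062))/(4 − 1) = -0.5530768693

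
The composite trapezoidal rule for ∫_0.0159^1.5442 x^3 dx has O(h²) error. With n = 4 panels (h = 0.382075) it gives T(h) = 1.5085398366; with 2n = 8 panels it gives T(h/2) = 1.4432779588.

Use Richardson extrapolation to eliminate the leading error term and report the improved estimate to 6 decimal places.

The method has order 2: 2^2 = 4.
4×1.4432779588 − 1.5085398366 = 4.2645719986
Extrapolated: 4.2645719986 / 3 = 1.4215239995
Correction |R − A(h/2)| = 2.175e-02; gap |A(h/2) − A(h)| = 6.526e-02.

1.421524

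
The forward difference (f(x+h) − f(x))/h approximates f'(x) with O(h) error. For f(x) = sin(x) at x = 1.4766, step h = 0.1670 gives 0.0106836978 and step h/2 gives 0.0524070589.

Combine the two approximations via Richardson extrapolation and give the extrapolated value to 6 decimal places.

Error is O(h^1); halving h shrinks it by 2^1 = 2.
2·0.0524070589 = 0.1048141178; subtract 0.0106836978 → 0.0941304200
Denominator 2 − 1 = 1.
So the Richardson estimate is 0.0941304200.

0.094130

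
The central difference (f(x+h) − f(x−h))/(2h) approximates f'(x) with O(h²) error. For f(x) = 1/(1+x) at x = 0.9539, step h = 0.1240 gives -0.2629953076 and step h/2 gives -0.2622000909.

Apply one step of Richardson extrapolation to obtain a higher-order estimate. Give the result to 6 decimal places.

-0.261935

Order 2 gives 2^r = 4 and 2^r − 1 = 3.
4 × (-0.2622000909) = -1.0488003636; subtract (-0.2629953076) → -0.7858050560
Denominator 4 − 1 = 3.
Extrapolated: (-0.7858050560) / 3 = -0.2619350187
Gap between inputs: 7.952e-04; correction applied: +0.0002650722.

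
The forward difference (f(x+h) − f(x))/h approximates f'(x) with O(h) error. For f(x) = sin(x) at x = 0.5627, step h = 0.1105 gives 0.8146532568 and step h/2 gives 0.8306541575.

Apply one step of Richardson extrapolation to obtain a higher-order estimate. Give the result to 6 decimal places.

0.846655

Method order is 1; weight 2^1 = 2.
2*0.8306541575 = 1.6613083150; 1.6613083150 − 0.8146532568 = 0.8466550582
R = 0.8466550582/1 = 0.8466550582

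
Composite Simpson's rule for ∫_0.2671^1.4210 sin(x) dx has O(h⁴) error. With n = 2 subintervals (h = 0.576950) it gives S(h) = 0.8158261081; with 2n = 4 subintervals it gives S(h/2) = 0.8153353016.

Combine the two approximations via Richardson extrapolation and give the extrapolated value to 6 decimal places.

With r = 4 the leading error scales as h^4, so the weight is 2^4 = 16.
16·0.8153353016 = 13.0453648256; subtract 0.8158261081 → 12.2295387175
12.2295387175 ÷ 15 = 0.8153025812
Shift from A(h/2): −0.0000327204.

0.815303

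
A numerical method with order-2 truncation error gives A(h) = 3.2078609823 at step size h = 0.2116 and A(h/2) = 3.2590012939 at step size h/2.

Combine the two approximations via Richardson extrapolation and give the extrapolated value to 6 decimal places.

r = 2: numerator weight 4, denominator 3.
4·3.2590012939 = 13.0360051756; subtract 3.2078609823 → 9.8281441933
Divide by 2^2 − 1 = 3.
9.8281441933 ÷ 3 = 3.2760480644

3.276048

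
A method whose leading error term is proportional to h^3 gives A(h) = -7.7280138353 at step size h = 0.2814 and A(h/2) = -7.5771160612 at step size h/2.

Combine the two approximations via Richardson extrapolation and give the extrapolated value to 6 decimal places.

-7.555559

r = 3, so 2^r = 8.
Top: 8(-7.5771160612) − (-7.7280138353) = -52.8889146543
Denominator 8 − 1 = 7.
Result: -7.5555592363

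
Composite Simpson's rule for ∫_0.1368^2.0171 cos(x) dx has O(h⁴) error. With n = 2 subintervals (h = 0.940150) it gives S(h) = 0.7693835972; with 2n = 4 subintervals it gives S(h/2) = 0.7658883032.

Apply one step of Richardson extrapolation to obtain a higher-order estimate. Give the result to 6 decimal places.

Leading term ∝ h^4; use weight 16 = 2^4.
A(h/2) − A(h) = 0.7658883032 − 0.7693835972 = -0.0034952940
Correction (A(h/2) − A(h))/(16 − 1) = (-0.0034952940)/15 = -0.0002330196
R = 0.7658883032 − 0.0002330196 = 0.7656552836

0.765655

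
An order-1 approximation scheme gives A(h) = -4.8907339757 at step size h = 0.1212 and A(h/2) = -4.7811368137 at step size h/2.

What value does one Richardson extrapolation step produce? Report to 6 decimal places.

Error is O(h^1); halving h shrinks it by 2^1 = 2.
2×(-4.7811368137) − (-4.8907339757) = -4.6715396517
(-4.6715396517) ÷ 1 = -4.6715396517
Shift from A(h/2): +0.1095971620.

-4.671540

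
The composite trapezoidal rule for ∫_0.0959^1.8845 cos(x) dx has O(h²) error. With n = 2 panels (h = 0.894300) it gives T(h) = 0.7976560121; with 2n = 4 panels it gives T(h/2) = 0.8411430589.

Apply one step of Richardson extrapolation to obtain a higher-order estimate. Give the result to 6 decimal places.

0.855639

r = 2, so 2^r = 4.
Difference of the inputs: 0.8411430589 − 0.7976560121 = 0.0434870468
Correction (A(h/2) − A(h))/(4 − 1) = 0.0434870468/3 = 0.0144956823
R = 0.8411430589 + 0.0144956823 = 0.8556387412
Correction |R − A(h/2)| = 1.450e-02; gap |A(h/2) − A(h)| = 4.349e-02.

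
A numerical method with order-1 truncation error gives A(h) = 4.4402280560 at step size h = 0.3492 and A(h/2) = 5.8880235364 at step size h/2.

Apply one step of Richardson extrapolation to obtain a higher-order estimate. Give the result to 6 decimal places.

7.335819

Method order is 1; weight 2^1 = 2.
2^1×A(h/2) = 11.7760470728; minus A(h) gives 7.3358190168.
(2×5.8880235364 − 4.4402280560)/(2 − 1) = 7.3358190168
Gap between inputs: 1.448e+00; correction applied: +1.4477954804.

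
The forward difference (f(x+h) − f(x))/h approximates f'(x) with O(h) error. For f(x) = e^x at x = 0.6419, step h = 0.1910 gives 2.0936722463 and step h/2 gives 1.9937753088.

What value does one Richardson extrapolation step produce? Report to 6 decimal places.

1.893878

r = 1: numerator weight 2, denominator 1.
2·1.9937753088 = 3.9875506176; 3.9875506176 − 2.0936722463 = 1.8938783713
Extrapolated: 1.8938783713 / 1 = 1.8938783713
Shift from A(h/2): −0.0998969375.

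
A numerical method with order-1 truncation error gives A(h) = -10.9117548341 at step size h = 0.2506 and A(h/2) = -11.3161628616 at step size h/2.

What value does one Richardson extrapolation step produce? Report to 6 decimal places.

The method has order 1: 2^1 = 2.
Weighted: (-22.6323257232) − (-10.9117548341) = -11.7205708891
Denominator 2 − 1 = 1.
(2*(-11.3161628616) − (-10.9117548341))/(2 − 1) = -11.7205708891

-11.720571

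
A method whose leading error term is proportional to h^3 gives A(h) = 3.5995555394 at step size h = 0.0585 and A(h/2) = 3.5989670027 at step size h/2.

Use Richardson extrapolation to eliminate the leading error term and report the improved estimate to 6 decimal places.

3.598883

The method has order 3: 2^3 = 8.
A(h/2) − A(h) = 3.5989670027 − 3.5995555394 = -0.0005885367
Divide by 2^3 − 1 = 7: (-0.0005885367)/7 = -0.0000840767
R = 3.5989670027 − 0.0000840767 = 3.5988829260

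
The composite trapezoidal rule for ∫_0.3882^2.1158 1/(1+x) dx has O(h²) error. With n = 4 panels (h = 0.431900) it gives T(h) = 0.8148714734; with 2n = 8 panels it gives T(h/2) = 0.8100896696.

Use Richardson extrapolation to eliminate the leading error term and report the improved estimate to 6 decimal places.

0.808496

r = 2, so 2^r = 4.
4·0.8100896696 = 3.2403586784; 3.2403586784 − 0.8148714734 = 2.4254872050
2.4254872050 ÷ 3 = 0.8084957350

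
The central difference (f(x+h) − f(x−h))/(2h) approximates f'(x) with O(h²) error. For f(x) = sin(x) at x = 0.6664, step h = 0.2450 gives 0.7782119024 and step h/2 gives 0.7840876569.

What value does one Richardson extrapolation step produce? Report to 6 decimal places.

0.786046

Leading term ∝ h^2; use weight 4 = 2^2.
Weighted: 3.1363506276 − 0.7782119024 = 2.3581387252
Divide by 2^2 − 1 = 3.
2.3581387252 ÷ 3 = 0.7860462417
Shift from A(h/2): +0.0019585848.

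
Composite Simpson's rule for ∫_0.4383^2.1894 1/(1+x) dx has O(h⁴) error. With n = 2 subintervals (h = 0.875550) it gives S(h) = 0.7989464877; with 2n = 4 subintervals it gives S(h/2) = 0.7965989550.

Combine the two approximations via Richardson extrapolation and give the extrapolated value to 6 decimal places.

Order 4 gives 2^r = 16 and 2^r − 1 = 15.
Weighted: 12.7455832800 − 0.7989464877 = 11.9466367923
Denominator 16 − 1 = 15.
So the Richardson estimate is 0.7964424528.
Gap between inputs: 2.348e-03; correction applied: −0.0001565022.

0.796442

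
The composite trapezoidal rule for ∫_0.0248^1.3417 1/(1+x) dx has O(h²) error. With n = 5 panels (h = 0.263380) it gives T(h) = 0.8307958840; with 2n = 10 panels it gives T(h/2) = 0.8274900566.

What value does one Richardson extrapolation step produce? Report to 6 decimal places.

Leading term ∝ h^2; use weight 4 = 2^2.
2^2 × A(h/2) = 3.3099602264; minus A(h) gives 2.4791643424.
Denominator 4 − 1 = 3.
(4 × 0.8274900566 − 0.8307958840)/(4 − 1) = 0.8263881141

0.826388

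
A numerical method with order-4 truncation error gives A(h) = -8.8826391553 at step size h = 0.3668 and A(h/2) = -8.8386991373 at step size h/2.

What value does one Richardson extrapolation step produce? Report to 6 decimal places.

With r = 4 the leading error scales as h^4, so the weight is 2^4 = 16.
16*(-8.8386991373) = -141.4191861968; subtract (-8.8826391553) → -132.5365470415
R = (-132.5365470415)/15 = -8.8357698028

-8.835770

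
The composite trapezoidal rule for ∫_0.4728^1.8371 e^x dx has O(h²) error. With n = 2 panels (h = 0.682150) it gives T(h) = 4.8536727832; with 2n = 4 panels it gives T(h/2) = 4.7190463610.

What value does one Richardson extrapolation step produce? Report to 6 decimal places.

4.674171

Method order is 2; weight 2^2 = 4.
Difference of the inputs: 4.7190463610 − 4.8536727832 = -0.1346264222
Divide by 2^2 − 1 = 3: (-0.1346264222)/3 = -0.0448754741
R = A(h/2) + (A(h/2) − A(h))/3 = 4.7190463610 − 0.0448754741 = 4.6741708869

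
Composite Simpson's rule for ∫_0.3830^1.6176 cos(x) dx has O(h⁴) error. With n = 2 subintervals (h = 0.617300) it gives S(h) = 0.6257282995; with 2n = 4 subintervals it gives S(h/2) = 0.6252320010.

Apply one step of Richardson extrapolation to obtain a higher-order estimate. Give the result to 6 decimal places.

Order 4 gives 2^r = 16 and 2^r − 1 = 15.
Difference of the inputs: 0.6252320010 − 0.6257282995 = -0.0004962985
Correction (A(h/2) − A(h))/(16 − 1) = (-0.0004962985)/15 = -0.0000330866
R = 0.6252320010 − 0.0000330866 = 0.6251989144
Shift from A(h/2): −0.0000330866.

0.625199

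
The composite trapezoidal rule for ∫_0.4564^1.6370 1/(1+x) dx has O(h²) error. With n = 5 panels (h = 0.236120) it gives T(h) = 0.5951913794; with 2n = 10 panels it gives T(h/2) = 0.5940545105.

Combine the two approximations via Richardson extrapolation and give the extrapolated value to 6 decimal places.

0.593676

The method has order 2: 2^2 = 4.
4×0.5940545105 − 0.5951913794 = 1.7810266626
R = 1.7810266626/3 = 0.5936755542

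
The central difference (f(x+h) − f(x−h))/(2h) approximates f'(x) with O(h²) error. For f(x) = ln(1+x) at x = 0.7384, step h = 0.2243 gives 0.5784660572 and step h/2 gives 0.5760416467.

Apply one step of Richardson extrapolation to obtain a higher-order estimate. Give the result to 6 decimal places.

0.575234

With r = 2 the leading error scales as h^2, so the weight is 2^2 = 4.
Difference of the inputs: 0.5760416467 − 0.5784660572 = -0.0024244105
Correction (A(h/2) − A(h))/(4 − 1) = (-0.0024244105)/3 = -0.0008081368
R = A(h/2) + (A(h/2) − A(h))/3 = 0.5760416467 − 0.0008081368 = 0.5752335099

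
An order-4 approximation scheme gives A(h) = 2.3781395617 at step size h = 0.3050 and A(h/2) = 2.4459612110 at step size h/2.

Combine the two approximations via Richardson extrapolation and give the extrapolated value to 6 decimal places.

2.450483

The method has order 4: 2^4 = 16.
Numerator 16 × A(h/2) − A(h) = 16 × 2.4459612110 − 2.3781395617 = 36.7572398143
Denominator 16 − 1 = 15.
Extrapolated: 36.7572398143 / 15 = 2.4504826543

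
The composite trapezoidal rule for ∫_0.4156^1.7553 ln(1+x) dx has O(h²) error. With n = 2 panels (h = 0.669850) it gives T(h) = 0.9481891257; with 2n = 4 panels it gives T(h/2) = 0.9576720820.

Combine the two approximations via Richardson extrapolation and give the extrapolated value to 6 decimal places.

The method has order 2: 2^2 = 4.
4 × 0.9576720820 = 3.8306883280; 3.8306883280 − 0.9481891257 = 2.8824992023
Denominator 4 − 1 = 3.
2.8824992023 ÷ 3 = 0.9608330674
Shift from A(h/2): +0.0031609854.

0.960833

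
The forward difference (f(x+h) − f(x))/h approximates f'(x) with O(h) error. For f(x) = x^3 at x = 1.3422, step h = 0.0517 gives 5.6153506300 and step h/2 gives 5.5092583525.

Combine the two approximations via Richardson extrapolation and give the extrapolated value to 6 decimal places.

With r = 1 the leading error scales as h^1, so the weight is 2^1 = 2.
Numerator 2·A(h/2) − A(h) = 2·5.5092583525 − 5.6153506300 = 5.4031660750
Divide by 2^1 − 1 = 1.
5.4031660750 ÷ 1 = 5.4031660750
Gap between inputs: 1.061e-01; correction applied: −0.1060922775.

5.403166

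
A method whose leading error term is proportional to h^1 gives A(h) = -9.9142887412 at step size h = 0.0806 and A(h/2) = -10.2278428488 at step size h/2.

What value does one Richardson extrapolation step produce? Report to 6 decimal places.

-10.541397

r = 1, so 2^r = 2.
Difference of the inputs: -10.2278428488 − (-9.9142887412) = -0.3135541076
Correction (A(h/2) − A(h))/(2 − 1) = (-0.3135541076)/1 = -0.3135541076
R = -10.2278428488 − 0.3135541076 = -10.5413969564
Correction |R − A(h/2)| = 3.136e-01; gap |A(h/2) − A(h)| = 3.136e-01.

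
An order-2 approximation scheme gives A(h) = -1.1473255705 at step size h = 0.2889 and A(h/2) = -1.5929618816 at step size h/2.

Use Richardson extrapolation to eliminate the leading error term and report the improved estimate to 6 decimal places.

-1.741507

Method order is 2; weight 2^2 = 4.
Top: 4(-1.5929618816) − (-1.1473255705) = -5.2245219559
(4*(-1.5929618816) − (-1.1473255705))/(4 − 1) = -1.7415073186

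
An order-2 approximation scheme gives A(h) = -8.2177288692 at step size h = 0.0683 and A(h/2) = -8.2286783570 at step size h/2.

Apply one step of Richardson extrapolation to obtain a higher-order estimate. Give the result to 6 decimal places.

-8.232328

r = 2: numerator weight 4, denominator 3.
A(h/2) − A(h) = -8.2286783570 − (-8.2177288692) = -0.0109494878
Correction (A(h/2) − A(h))/(4 − 1) = (-0.0109494878)/3 = -0.0036498293
R = A(h/2) + (A(h/2) − A(h))/3 = -8.2286783570 − 0.0036498293 = -8.2323281863
Gap between inputs: 1.095e-02; correction applied: −0.0036498293.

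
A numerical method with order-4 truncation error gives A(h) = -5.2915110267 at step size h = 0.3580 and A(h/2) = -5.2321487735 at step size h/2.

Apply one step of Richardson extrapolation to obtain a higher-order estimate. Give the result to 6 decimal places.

-5.228191

Leading term ∝ h^4; use weight 16 = 2^4.
A(h/2) − A(h) = -5.2321487735 − (-5.2915110267) = 0.0593622532
Divide by 2^4 − 1 = 15: 0.0593622532/15 = 0.0039574835
R = -5.2321487735 + 0.0039574835 = -5.2281912900
Shift from A(h/2): +0.0039574835.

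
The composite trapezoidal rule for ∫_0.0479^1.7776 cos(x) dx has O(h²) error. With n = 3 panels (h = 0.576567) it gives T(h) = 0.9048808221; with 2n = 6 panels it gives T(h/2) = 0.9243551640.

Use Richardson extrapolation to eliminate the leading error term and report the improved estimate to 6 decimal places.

Order 2 gives 2^r = 4 and 2^r − 1 = 3.
4*0.9243551640 = 3.6974206560; 3.6974206560 − 0.9048808221 = 2.7925398339
R = 2.7925398339/3 = 0.9308466113
Correction |R − A(h/2)| = 6.491e-03; gap |A(h/2) − A(h)| = 1.947e-02.

0.930847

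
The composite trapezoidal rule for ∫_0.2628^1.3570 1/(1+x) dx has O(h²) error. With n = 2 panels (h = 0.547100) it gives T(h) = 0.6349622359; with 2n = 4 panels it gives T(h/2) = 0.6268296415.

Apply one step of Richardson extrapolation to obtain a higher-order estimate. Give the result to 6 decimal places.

0.624119

With r = 2 the leading error scales as h^2, so the weight is 2^2 = 4.
Numerator 4·A(h/2) − A(h) = 4·0.6268296415 − 0.6349622359 = 1.8723563301
Denominator 4 − 1 = 3.
Result: 0.6241187767
Shift from A(h/2): −0.0027108648.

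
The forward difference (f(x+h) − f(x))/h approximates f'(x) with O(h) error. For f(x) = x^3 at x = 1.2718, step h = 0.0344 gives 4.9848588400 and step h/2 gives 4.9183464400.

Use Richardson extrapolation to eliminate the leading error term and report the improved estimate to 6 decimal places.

Error is O(h^1); halving h shrinks it by 2^1 = 2.
Weighted: 9.8366928800 − 4.9848588400 = 4.8518340400
R = 4.8518340400/1 = 4.8518340400

4.851834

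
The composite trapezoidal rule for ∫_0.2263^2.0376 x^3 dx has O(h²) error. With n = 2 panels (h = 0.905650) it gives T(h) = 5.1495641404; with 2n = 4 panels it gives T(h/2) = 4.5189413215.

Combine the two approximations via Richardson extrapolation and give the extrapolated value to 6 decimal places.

r = 2: numerator weight 4, denominator 3.
4·4.5189413215 = 18.0757652860; subtract 5.1495641404 → 12.9262011456
Divide by 2^2 − 1 = 3.
Result: 4.3087337152
Correction |R − A(h/2)| = 2.102e-01; gap |A(h/2) − A(h)| = 6.306e-01.

4.308734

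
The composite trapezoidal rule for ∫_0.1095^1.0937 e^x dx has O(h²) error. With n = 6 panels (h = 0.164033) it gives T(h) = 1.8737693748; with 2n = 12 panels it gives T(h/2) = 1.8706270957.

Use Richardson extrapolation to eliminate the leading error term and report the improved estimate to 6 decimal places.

Order 2 gives 2^r = 4 and 2^r − 1 = 3.
4·1.8706270957 = 7.4825083828; subtract 1.8737693748 → 5.6087390080
(4·1.8706270957 − 1.8737693748)/(4 − 1) = 1.8695796693

1.869580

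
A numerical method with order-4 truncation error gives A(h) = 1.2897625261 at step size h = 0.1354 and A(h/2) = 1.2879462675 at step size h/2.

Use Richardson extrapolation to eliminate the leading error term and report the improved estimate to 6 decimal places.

1.287825

Leading term ∝ h^4; use weight 16 = 2^4.
16×1.2879462675 = 20.6071402800; 20.6071402800 − 1.2897625261 = 19.3173777539
(16×1.2879462675 − 1.2897625261)/(16 − 1) = 1.2878251836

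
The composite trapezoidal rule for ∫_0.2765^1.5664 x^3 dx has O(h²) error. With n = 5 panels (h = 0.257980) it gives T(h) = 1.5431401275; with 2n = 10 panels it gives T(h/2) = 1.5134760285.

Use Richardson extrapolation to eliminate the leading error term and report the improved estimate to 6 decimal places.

1.503588

r = 2: numerator weight 4, denominator 3.
4*1.5134760285 − 1.5431401275 = 4.5107639865
(4*1.5134760285 − 1.5431401275)/(4 − 1) = 1.5035879955
Correction |R − A(h/2)| = 9.888e-03; gap |A(h/2) − A(h)| = 2.966e-02.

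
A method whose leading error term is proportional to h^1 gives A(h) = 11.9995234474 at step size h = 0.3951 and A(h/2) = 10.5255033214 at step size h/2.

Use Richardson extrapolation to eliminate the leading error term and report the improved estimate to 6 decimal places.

Order 1 gives 2^r = 2 and 2^r − 1 = 1.
2^1·A(h/2) = 21.0510066428; minus A(h) gives 9.0514831954.
9.0514831954 ÷ 1 = 9.0514831954

9.051483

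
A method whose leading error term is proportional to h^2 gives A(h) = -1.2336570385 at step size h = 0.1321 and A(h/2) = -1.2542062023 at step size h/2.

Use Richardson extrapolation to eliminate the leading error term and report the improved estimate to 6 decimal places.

Order 2 gives 2^r = 4 and 2^r − 1 = 3.
4×(-1.2542062023) − (-1.2336570385) = -3.7831677707
(4×(-1.2542062023) − (-1.2336570385))/(4 − 1) = -1.2610559236
Correction |R − A(h/2)| = 6.850e-03; gap |A(h/2) − A(h)| = 2.055e-02.

-1.261056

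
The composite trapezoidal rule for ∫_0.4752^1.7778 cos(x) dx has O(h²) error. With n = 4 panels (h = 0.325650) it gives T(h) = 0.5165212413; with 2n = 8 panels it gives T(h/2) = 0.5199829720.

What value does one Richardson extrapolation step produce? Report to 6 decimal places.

0.521137

Leading term ∝ h^2; use weight 4 = 2^2.
2^2 × A(h/2) = 2.0799318880; minus A(h) gives 1.5634106467.
Divide by 2^2 − 1 = 3.
So the Richardson estimate is 0.5211368822.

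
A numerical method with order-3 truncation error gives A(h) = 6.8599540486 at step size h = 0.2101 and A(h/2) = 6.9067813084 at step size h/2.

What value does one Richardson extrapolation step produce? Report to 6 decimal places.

6.913471

r = 3: numerator weight 8, denominator 7.
8·6.9067813084 = 55.2542504672; 55.2542504672 − 6.8599540486 = 48.3942964186
Divide by 2^3 − 1 = 7.
R = 48.3942964186/7 = 6.9134709169
Shift from A(h/2): +0.0066896085.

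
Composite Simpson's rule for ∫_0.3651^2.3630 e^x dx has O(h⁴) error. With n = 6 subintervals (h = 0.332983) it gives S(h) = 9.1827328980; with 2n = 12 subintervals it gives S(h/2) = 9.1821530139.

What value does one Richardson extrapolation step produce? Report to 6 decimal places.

With r = 4 the leading error scales as h^4, so the weight is 2^4 = 16.
16*9.1821530139 = 146.9144482224; 146.9144482224 − 9.1827328980 = 137.7317153244
137.7317153244 ÷ 15 = 9.1821143550
Shift from A(h/2): −0.0000386589.

9.182114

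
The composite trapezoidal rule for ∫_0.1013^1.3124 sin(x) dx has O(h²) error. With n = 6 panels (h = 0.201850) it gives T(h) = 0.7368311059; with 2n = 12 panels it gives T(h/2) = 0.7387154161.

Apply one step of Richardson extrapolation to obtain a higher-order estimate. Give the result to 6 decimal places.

Error is O(h^2); halving h shrinks it by 2^2 = 4.
Difference of the inputs: 0.7387154161 − 0.7368311059 = 0.0018843102
Divide by 2^2 − 1 = 3: 0.0018843102/3 = 0.0006281034
R = 0.7387154161 + 0.0006281034 = 0.7393435195

0.739344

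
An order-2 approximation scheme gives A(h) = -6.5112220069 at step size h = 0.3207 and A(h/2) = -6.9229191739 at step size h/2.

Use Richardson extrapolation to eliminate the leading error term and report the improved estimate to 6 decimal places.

Method order is 2; weight 2^2 = 4.
4×(-6.9229191739) = -27.6916766956; (-27.6916766956) − (-6.5112220069) = -21.1804546887
R = (-21.1804546887)/3 = -7.0601515629

-7.060152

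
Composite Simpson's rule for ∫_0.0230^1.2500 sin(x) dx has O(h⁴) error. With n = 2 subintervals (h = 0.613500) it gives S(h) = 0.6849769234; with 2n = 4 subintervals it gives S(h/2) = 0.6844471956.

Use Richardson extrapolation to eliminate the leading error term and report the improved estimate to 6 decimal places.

0.684412

Error is O(h^4); halving h shrinks it by 2^4 = 16.
Numerator 16·A(h/2) − A(h) = 16·0.6844471956 − 0.6849769234 = 10.2661782062
Denominator 16 − 1 = 15.
Extrapolated: 10.2661782062 / 15 = 0.6844118804
Gap between inputs: 5.297e-04; correction applied: −0.0000353152.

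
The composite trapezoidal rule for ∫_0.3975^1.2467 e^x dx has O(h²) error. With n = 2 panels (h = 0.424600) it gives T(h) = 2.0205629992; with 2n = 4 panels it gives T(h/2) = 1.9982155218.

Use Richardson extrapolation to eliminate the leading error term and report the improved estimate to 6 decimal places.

Leading term ∝ h^2; use weight 4 = 2^2.
4·1.9982155218 = 7.9928620872; 7.9928620872 − 2.0205629992 = 5.9722990880
R = 5.9722990880/3 = 1.9907663627
Correction |R − A(h/2)| = 7.449e-03; gap |A(h/2) − A(h)| = 2.235e-02.

1.990766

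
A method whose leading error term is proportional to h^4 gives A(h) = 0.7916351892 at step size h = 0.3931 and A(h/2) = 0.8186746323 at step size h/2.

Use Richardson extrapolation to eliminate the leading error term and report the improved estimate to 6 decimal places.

Order 4 gives 2^r = 16 and 2^r − 1 = 15.
Numerator 16·A(h/2) − A(h) = 16·0.8186746323 − 0.7916351892 = 12.3071589276
Extrapolated: 12.3071589276 / 15 = 0.8204772618

0.820477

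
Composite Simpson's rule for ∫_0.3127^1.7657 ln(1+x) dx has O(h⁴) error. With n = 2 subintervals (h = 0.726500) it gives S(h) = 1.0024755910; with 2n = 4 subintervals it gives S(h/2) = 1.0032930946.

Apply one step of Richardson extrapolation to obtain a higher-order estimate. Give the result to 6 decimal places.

With r = 4 the leading error scales as h^4, so the weight is 2^4 = 16.
Difference of the inputs: 1.0032930946 − 1.0024755910 = 0.0008175036
Divide by 2^4 − 1 = 15: 0.0008175036/15 = 0.0000545002
R = A(h/2) + (A(h/2) − A(h))/15 = 1.0032930946 + 0.0000545002 = 1.0033475948

1.003348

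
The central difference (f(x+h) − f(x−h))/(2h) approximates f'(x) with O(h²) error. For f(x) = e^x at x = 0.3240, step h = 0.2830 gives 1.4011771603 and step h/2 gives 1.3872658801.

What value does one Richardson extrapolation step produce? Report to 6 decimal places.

1.382629

The method has order 2: 2^2 = 4.
2^2×A(h/2) = 5.5490635204; minus A(h) gives 4.1478863601.
(4×1.3872658801 − 1.4011771603)/(4 − 1) = 1.3826287867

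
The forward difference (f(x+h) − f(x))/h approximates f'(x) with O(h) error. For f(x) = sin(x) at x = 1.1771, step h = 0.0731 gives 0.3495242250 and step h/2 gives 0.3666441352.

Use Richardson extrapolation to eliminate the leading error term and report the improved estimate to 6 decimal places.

r = 1, so 2^r = 2.
Top: 2(0.3666441352) − (0.3495242250) = 0.3837640454
0.3837640454 ÷ 1 = 0.3837640454
Correction |R − A(h/2)| = 1.712e-02; gap |A(h/2) − A(h)| = 1.712e-02.

0.383764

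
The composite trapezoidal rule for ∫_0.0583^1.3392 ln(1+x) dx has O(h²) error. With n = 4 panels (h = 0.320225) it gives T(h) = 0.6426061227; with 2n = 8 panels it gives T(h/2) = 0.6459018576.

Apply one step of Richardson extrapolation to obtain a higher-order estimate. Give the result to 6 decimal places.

0.647000

Leading term ∝ h^2; use weight 4 = 2^2.
4 × 0.6459018576 = 2.5836074304; subtract 0.6426061227 → 1.9410013077
1.9410013077 ÷ 3 = 0.6470004359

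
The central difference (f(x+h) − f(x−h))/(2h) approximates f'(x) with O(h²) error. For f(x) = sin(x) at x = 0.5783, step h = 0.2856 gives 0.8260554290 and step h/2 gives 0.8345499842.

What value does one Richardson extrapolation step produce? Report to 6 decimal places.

0.837382

r = 2: numerator weight 4, denominator 3.
Top: 4(0.8345499842) − (0.8260554290) = 2.5121445078
R = 2.5121445078/3 = 0.8373815026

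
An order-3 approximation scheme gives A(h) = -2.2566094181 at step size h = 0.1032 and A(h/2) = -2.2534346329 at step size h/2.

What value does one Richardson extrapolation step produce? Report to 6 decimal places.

-2.252981

r = 3, so 2^r = 8.
8*(-2.2534346329) = -18.0274770632; subtract (-2.2566094181) → -15.7708676451
Extrapolated: (-15.7708676451) / 7 = -2.2529810922
Shift from A(h/2): +0.0004535407.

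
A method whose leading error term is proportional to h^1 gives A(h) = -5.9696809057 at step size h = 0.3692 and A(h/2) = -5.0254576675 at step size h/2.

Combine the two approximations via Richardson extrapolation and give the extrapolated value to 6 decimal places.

r = 1, so 2^r = 2.
Difference of the inputs: -5.0254576675 − (-5.9696809057) = 0.9442232382
Divide by 2^1 − 1 = 1: 0.9442232382/1 = 0.9442232382
R = A(h/2) + (A(h/2) − A(h))/1 = -5.0254576675 + 0.9442232382 = -4.0812344293

-4.081234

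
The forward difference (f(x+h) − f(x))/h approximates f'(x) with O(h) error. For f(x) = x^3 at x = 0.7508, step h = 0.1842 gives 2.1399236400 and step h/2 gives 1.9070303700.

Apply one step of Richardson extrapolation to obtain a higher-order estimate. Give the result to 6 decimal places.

The method has order 1: 2^1 = 2.
Numerator 2 × A(h/2) − A(h) = 2 × 1.9070303700 − 2.1399236400 = 1.6741371000
(2 × 1.9070303700 − 2.1399236400)/(2 − 1) = 1.6741371000
Correction |R − A(h/2)| = 2.329e-01; gap |A(h/2) − A(h)| = 2.329e-01.

1.674137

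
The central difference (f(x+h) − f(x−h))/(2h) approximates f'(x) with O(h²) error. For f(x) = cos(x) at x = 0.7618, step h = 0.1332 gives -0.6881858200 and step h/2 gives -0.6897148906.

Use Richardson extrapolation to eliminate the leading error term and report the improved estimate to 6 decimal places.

-0.690225

Error is O(h^2); halving h shrinks it by 2^2 = 4.
4*(-0.6897148906) = -2.7588595624; subtract (-0.6881858200) → -2.0706737424
(4*(-0.6897148906) − (-0.6881858200))/(4 − 1) = -0.6902245808
Gap between inputs: 1.529e-03; correction applied: −0.0005096902.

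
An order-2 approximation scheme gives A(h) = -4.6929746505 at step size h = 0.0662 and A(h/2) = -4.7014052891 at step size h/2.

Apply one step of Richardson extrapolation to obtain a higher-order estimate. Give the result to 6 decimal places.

Order 2 gives 2^r = 4 and 2^r − 1 = 3.
Numerator 4×A(h/2) − A(h) = 4×(-4.7014052891) − (-4.6929746505) = -14.1126465059
R = (-14.1126465059)/3 = -4.7042155020

-4.704216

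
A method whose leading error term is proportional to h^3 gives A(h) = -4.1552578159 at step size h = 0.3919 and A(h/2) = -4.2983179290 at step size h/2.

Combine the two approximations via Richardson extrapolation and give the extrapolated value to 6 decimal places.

-4.318755

With r = 3 the leading error scales as h^3, so the weight is 2^3 = 8.
8·(-4.2983179290) = -34.3865434320; (-34.3865434320) − (-4.1552578159) = -30.2312856161
Denominator 8 − 1 = 7.
Result: -4.3187550880
Correction |R − A(h/2)| = 2.044e-02; gap |A(h/2) − A(h)| = 1.431e-01.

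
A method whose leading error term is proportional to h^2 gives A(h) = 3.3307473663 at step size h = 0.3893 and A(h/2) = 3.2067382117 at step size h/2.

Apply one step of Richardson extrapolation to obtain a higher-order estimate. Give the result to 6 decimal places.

3.165402

With r = 2 the leading error scales as h^2, so the weight is 2^2 = 4.
Top: 4(3.2067382117) − (3.3307473663) = 9.4962054805
(4*3.2067382117 − 3.3307473663)/(4 − 1) = 3.1654018268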